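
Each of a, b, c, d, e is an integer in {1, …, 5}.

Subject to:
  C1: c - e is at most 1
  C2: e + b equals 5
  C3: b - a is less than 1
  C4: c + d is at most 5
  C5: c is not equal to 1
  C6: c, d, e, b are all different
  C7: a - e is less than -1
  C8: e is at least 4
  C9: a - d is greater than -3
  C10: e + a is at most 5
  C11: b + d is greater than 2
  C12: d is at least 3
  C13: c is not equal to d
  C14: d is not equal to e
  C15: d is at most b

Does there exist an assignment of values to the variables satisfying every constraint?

Unsatisfiable

From constraint 8: e ≥ 4. From constraints 12 and 15: b ≥ d ≥ 3. Hence e + b ≥ 7. But constraint 2 requires e + b = 5, and 5 < 7. Contradiction.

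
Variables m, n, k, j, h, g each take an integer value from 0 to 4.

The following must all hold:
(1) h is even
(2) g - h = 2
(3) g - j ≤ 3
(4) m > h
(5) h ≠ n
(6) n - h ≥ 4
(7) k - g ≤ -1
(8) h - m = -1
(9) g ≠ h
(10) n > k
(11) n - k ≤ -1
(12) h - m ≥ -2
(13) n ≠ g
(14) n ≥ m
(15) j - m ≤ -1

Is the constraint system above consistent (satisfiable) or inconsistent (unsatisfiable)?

Unsatisfiable

Constraints 3, 6, 7, 11, 12, and 15 give h − m ≥ -2, m − j ≥ 1, j − g ≥ -3, g − k ≥ 1, k − n ≥ 1, n − h ≥ 4.
Adding all 6 inequalities: the left sides telescope to 0, and the right sides sum to (-2) + 1 + (-3) + 1 + 1 + 4 = 2. So 0 ≥ 2, which is false.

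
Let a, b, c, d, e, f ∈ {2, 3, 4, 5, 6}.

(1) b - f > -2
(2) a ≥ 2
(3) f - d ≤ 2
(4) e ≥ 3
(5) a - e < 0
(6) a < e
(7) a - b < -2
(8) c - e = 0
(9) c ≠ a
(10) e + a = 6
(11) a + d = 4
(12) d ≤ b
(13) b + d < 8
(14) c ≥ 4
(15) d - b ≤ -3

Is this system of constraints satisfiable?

Satisfiable

Take a = 2, b = 5, c = 4, d = 2, e = 4, f = 4. Then constraint 1: b - f = 1; constraint 3: f - d = 2; constraint 5: a - e = -2, and every other listed constraint is also met.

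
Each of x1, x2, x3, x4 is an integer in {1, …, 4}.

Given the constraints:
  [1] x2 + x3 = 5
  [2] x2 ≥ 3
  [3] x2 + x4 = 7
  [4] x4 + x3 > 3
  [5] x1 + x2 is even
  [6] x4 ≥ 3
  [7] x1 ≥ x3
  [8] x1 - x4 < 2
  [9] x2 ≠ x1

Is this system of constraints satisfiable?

Satisfiable

Try x1 = 2, x2 = 4, x3 = 1, x4 = 3.
Check constraint 1: x2 + x3 = 5; constraint 3: x2 + x4 = 7. The remaining constraints are straightforward to verify.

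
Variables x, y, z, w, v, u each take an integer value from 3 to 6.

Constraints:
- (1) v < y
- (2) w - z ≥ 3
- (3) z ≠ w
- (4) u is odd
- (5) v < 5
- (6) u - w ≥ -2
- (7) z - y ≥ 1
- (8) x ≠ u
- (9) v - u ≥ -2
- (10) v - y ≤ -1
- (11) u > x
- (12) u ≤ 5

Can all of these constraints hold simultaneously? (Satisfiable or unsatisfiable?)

Constraints 2, 6, 7, 9, and 10 give z − y ≥ 1, y − v ≥ 1, v − u ≥ -2, u − w ≥ -2, w − z ≥ 3.
Adding all 5 inequalities: the left sides telescope to 0, and the right sides sum to 1 + 1 + (-2) + (-2) + 3 = 1. So 0 ≥ 1, which is false.

Unsatisfiable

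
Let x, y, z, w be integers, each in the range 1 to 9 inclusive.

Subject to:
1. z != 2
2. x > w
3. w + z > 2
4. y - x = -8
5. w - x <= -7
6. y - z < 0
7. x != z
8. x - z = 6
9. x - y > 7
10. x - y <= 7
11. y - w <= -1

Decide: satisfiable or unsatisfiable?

Constraints 5, 10, and 11 give y − x ≥ -7, x − w ≥ 7, w − y ≥ 1.
Adding all 3 inequalities: the left sides telescope to 0, and the right sides sum to (-7) + 7 + 1 = 1. So 0 ≥ 1, which is false.

Unsatisfiable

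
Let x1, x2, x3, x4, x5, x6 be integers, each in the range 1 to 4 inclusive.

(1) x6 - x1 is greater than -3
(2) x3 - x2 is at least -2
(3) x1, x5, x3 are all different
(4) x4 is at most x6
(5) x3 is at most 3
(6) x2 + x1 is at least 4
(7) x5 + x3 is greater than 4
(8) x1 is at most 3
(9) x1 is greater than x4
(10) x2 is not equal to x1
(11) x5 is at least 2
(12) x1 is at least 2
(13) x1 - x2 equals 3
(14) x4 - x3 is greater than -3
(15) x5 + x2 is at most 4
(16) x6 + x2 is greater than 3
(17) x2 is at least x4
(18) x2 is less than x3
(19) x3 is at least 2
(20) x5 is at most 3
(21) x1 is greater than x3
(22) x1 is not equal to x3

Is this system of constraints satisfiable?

Unsatisfiable

Constraints 5, 8, 11, 12, 19, and 20 confine each of x1, x5, x3 to the 2 values {2, 3}.
Constraint 3 requires all 3 of them to be distinct, but only 2 values are available — impossible by the pigeonhole principle.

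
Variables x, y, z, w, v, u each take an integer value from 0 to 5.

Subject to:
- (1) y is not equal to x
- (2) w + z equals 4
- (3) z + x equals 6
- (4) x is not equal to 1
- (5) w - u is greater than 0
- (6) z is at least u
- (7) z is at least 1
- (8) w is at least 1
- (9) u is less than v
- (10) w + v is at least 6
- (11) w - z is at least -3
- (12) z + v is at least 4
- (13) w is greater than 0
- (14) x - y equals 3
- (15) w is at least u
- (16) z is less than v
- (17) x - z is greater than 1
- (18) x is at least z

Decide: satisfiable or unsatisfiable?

One satisfying assignment is x = 4, y = 1, z = 2, w = 2, v = 4, u = 1.
For the less obvious constraints — constraint 2: w + z = 4; constraint 3: z + x = 6 — and the others hold by inspection.

Satisfiable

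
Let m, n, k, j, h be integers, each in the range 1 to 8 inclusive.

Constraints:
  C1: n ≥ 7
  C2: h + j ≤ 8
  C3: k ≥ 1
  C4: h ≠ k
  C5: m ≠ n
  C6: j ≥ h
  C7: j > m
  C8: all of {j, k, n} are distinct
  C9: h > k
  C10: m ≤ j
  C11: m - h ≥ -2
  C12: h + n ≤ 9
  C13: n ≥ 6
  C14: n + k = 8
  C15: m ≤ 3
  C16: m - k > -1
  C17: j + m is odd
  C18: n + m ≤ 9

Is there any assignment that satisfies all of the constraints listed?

Setting (m, n, k, j, h) = (2, 7, 1, 5, 2) satisfies everything: constraint 2: h + j = 7; constraint 11: m - h = 0; constraint 12: h + n = 9, and the others follow.

Satisfiable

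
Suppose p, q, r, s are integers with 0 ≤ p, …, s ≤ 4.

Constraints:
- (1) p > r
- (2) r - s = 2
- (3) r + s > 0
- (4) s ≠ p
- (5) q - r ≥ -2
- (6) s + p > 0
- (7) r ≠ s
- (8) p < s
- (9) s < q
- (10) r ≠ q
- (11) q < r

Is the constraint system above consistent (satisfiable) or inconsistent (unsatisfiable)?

Unsatisfiable

Constraints 1, 8, 9, and 11 give q < r, r < p, p < s, s < q. Chaining: q < r < p < s < q, which forces q < q — impossible.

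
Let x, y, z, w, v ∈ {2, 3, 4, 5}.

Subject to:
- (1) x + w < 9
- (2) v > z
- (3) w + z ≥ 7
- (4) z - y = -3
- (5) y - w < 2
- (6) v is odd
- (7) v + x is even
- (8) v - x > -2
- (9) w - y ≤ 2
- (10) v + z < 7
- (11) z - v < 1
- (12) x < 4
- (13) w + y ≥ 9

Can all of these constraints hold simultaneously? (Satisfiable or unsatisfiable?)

Take x = 3, y = 5, z = 2, w = 5, v = 3. Then constraint 1: x + w = 8; constraint 3: w + z = 7, and every other listed constraint is also met.

Satisfiable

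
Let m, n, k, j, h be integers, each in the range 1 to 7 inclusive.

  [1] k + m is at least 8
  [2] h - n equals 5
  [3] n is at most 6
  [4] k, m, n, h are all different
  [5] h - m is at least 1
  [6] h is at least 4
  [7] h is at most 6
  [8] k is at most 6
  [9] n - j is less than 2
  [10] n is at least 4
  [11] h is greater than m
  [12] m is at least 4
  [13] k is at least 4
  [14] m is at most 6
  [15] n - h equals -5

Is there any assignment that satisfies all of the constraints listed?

Constraints 3, 6, 7, 8, 10, 12, 13, and 14 confine each of k, m, n, h to the 3 values {4, …, 6}.
Constraint 4 requires all 4 of them to be distinct, but only 3 values are available — impossible by the pigeonhole principle.

Unsatisfiable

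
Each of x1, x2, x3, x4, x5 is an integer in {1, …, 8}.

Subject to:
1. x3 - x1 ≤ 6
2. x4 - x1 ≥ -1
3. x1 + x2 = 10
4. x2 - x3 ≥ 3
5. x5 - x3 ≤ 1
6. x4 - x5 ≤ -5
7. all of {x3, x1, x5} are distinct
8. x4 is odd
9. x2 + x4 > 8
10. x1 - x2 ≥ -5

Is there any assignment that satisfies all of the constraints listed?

Constraints 2, 4, 5, 6, and 10 give x3 − x5 ≥ -1, x5 − x4 ≥ 5, x4 − x1 ≥ -1, x1 − x2 ≥ -5, x2 − x3 ≥ 3.
Adding all 5 inequalities: the left sides telescope to 0, and the right sides sum to (-1) + 5 + (-1) + (-5) + 3 = 1. So 0 ≥ 1, which is false.

Unsatisfiable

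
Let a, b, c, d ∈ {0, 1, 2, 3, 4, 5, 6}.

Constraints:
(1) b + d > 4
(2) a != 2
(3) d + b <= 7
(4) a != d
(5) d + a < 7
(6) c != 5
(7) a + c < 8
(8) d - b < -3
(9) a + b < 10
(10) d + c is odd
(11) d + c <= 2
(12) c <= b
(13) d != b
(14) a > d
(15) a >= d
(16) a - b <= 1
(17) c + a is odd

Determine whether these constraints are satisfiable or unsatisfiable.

Satisfiable

One satisfying assignment is a = 4, b = 5, c = 1, d = 0.
For the less obvious constraints — constraint 1: b + d = 5; constraint 3: d + b = 5; constraint 5: d + a = 4 — and the others hold by inspection.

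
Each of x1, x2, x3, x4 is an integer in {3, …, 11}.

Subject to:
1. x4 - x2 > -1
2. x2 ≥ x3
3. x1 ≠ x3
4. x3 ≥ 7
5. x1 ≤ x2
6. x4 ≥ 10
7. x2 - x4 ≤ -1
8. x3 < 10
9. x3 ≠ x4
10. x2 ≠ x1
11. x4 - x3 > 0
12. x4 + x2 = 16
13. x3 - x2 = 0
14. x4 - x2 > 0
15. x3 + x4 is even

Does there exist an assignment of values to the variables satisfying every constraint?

Unsatisfiable

From constraint 6: x4 ≥ 10. From constraints 2 and 4: x2 ≥ x3 ≥ 7. Hence x4 + x2 ≥ 17. But constraint 12 requires x4 + x2 = 16, and 16 < 17. Contradiction.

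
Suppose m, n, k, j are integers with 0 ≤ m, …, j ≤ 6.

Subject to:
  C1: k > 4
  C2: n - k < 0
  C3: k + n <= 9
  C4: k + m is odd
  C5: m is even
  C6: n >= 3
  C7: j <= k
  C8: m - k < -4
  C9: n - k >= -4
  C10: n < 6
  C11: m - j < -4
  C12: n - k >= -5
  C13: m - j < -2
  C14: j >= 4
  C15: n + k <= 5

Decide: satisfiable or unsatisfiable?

Unsatisfiable

From constraint 6: n ≥ 3. From constraints 7 and 14: k ≥ j ≥ 4. Hence n + k ≥ 7. But constraint 15 requires n + k ≤ 5, and 5 < 7. Contradiction.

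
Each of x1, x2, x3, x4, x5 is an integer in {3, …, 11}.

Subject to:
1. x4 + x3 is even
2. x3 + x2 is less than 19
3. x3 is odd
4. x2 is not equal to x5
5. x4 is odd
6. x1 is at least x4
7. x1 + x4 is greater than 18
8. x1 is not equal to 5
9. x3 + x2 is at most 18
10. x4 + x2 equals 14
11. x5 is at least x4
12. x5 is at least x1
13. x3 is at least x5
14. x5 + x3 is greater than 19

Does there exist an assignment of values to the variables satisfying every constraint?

One satisfying assignment is x1 = 10, x2 = 5, x3 = 11, x4 = 9, x5 = 10.
For the less obvious constraints — constraint 2: x3 + x2 = 16; constraint 7: x1 + x4 = 19 — and the others hold by inspection.

Satisfiable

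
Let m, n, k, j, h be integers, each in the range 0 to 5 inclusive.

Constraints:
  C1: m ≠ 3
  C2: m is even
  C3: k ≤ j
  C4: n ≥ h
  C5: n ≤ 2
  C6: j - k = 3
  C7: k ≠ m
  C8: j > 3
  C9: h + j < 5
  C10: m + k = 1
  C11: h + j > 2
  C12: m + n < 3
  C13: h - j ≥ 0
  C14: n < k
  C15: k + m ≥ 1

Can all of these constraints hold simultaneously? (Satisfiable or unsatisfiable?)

Constraints 3, 4, 13, and 14 give k ≤ j, j ≤ h, h ≤ n, n < k. Chaining: k ≤ j ≤ h ≤ n < k, which forces k < k — impossible.

Unsatisfiable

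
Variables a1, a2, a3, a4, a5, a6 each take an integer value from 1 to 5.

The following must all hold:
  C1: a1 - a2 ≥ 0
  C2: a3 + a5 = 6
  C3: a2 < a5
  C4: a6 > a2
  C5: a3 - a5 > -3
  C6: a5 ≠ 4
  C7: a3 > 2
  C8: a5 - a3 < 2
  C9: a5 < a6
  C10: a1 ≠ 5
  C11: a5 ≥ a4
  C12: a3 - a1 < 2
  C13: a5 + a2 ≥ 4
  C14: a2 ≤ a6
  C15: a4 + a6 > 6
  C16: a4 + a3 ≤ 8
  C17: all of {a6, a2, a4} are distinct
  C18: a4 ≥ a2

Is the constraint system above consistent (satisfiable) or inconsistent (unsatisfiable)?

Satisfiable

Take a1 = 3, a2 = 1, a3 = 3, a4 = 3, a5 = 3, a6 = 4. Then constraint 1: a1 - a2 = 2; constraint 2: a3 + a5 = 6; constraint 5: a3 - a5 = 0, and every other listed constraint is also met.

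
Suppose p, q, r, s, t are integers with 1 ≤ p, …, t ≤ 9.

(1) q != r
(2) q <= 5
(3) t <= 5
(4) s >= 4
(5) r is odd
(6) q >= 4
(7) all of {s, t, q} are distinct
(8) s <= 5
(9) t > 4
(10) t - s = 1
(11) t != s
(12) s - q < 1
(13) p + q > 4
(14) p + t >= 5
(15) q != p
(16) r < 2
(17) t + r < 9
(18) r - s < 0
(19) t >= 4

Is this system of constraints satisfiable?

Unsatisfiable

Constraints 2, 3, 4, 6, 8, and 19 confine each of s, t, q to the 2 values {4, 5}.
Constraint 7 requires all 3 of them to be distinct, but only 2 values are available — impossible by the pigeonhole principle.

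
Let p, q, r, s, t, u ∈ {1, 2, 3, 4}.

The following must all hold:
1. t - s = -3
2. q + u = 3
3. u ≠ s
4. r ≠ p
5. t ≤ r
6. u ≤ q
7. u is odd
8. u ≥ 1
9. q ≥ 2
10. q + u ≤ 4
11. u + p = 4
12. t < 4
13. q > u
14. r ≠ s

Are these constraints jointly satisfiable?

Satisfiable

Setting (p, q, r, s, t, u) = (3, 2, 1, 4, 1, 1) satisfies everything: constraint 1: t - s = -3; constraint 2: q + u = 3; constraint 10: q + u = 3, and the others follow.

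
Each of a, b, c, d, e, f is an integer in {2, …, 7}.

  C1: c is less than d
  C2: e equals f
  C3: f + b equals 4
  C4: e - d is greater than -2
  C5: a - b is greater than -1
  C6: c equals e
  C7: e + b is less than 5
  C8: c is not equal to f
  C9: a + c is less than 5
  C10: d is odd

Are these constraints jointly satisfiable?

Unsatisfiable

From constraints 2 and 6, c = e = f, so c = f. But constraint 8 says c ≠ f. Contradiction.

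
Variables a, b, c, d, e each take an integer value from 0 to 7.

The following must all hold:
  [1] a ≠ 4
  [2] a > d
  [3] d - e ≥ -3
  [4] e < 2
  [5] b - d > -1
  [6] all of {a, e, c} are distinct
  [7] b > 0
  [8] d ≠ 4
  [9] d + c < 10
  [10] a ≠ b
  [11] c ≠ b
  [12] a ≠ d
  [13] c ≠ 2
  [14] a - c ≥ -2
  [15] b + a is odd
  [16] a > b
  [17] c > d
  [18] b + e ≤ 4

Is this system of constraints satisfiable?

One satisfying assignment is a = 5, b = 2, c = 6, d = 1, e = 1.
For the less obvious constraints — constraint 3: d - e = 0; constraint 5: b - d = 1; constraint 9: d + c = 7 — and the others hold by inspection.

Satisfiable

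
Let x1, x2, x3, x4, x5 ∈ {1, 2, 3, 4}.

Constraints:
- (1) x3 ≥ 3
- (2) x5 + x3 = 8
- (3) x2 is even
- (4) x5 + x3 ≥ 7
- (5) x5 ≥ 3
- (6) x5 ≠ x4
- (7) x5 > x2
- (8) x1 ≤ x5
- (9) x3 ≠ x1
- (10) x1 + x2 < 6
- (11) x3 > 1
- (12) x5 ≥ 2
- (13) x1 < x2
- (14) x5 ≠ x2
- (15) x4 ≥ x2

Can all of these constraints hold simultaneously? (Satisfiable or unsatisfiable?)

Take x1 = 1, x2 = 2, x3 = 4, x4 = 2, x5 = 4. Then constraint 2: x5 + x3 = 8; constraint 4: x5 + x3 = 8; constraint 10: x1 + x2 = 3, and every other listed constraint is also met.

Satisfiable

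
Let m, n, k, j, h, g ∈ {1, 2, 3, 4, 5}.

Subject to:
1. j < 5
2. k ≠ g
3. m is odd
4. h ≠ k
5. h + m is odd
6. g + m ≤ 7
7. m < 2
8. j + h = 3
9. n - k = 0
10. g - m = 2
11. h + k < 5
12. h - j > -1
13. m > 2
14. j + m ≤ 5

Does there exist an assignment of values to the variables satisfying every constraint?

Unsatisfiable

From constraint 13: m ≥ 3. From constraint 7: m ≤ 1. But 1 < 3, so no value of m works.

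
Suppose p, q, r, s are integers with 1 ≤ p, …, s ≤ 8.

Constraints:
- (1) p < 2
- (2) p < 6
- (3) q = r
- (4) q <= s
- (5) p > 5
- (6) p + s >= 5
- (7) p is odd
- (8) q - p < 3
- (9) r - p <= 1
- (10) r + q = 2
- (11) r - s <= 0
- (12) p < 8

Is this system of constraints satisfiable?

From constraint 5: p ≥ 6. From constraint 2: p ≤ 5. But 5 < 6, so no value of p works.

Unsatisfiable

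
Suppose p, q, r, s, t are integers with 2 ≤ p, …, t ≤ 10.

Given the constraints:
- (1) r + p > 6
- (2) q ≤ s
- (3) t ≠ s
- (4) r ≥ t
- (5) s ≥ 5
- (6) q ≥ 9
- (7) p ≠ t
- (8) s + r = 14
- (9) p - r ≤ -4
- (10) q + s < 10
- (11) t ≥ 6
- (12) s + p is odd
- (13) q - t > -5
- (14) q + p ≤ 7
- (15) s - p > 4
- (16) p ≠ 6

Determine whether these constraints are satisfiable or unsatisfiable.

From constraints 2 and 6: s ≥ q ≥ 9. From constraints 4 and 11: r ≥ t ≥ 6. Hence s + r ≥ 15. But constraint 8 requires s + r = 14, and 14 < 15. Contradiction.

Unsatisfiable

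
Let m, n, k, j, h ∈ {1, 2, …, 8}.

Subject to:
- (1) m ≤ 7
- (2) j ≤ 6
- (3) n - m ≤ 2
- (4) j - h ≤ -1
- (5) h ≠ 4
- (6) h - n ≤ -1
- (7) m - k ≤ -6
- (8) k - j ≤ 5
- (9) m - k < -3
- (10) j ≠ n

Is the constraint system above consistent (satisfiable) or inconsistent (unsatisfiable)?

Constraints 3, 4, 6, 7, and 8 give k − m ≥ 6, m − n ≥ -2, n − h ≥ 1, h − j ≥ 1, j − k ≥ -5.
Adding all 5 inequalities: the left sides telescope to 0, and the right sides sum to 6 + (-2) + 1 + 1 + (-5) = 1. So 0 ≥ 1, which is false.

Unsatisfiable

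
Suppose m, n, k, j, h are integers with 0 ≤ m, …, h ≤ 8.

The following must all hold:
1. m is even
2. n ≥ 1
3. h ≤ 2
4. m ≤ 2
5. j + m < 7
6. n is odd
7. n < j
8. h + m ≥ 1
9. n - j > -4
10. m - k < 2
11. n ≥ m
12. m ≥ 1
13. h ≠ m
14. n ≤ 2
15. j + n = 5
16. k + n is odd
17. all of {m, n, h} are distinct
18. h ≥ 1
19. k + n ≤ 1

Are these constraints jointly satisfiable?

Unsatisfiable

Constraints 2, 3, 4, 12, 14, and 18 confine each of m, n, h to the 2 values {1, 2}.
Constraint 17 requires all 3 of them to be distinct, but only 2 values are available — impossible by the pigeonhole principle.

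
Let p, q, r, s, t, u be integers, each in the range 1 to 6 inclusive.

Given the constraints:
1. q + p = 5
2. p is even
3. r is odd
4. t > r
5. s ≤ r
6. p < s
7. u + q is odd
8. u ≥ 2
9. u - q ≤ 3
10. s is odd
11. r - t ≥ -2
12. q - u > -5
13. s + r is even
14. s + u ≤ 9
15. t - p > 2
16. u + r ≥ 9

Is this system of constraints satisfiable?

The assignment p = 2, q = 3, r = 5, s = 3, t = 6, u = 6 works:
  constraint 1 holds since q + p = 5.
  constraint 9 holds since u - q = 3.
  constraint 11 holds since r - t = -1.
The rest check out directly.

Satisfiable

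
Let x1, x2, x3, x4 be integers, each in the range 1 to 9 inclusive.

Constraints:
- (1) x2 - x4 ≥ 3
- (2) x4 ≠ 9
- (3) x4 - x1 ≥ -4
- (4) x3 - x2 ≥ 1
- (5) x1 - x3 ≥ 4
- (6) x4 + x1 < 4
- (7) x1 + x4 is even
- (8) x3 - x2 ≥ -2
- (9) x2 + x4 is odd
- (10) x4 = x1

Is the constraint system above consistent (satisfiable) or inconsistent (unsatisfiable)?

Unsatisfiable

Constraints 1, 3, 5, and 8 give x3 − x2 ≥ -2, x2 − x4 ≥ 3, x4 − x1 ≥ -4, x1 − x3 ≥ 4.
Adding all 4 inequalities: the left sides telescope to 0, and the right sides sum to (-2) + 3 + (-4) + 4 = 1. So 0 ≥ 1, which is false.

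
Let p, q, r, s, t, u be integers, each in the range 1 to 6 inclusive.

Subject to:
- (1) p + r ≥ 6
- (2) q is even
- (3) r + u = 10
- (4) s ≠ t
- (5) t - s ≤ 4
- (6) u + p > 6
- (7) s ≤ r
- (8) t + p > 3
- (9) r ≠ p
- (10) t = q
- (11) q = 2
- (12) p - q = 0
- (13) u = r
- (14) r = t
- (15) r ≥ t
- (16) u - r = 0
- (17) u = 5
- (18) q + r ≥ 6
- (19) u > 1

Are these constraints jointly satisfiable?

Constraint 17 fixes u = 5 and constraint 11 fixes q = 2. Constraints 10, 13, and 14 give u = r = t = q, so u = q. But 5 ≠ 2 — contradiction.

Unsatisfiable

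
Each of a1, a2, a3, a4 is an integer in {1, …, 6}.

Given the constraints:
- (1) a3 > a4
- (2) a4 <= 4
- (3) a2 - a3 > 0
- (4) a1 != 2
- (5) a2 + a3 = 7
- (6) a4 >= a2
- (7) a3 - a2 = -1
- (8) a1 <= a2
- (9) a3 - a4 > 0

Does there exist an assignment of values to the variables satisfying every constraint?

Constraints 3, 6, and 9 give a3 < a2, a2 ≤ a4, a4 < a3. Chaining: a3 < a2 ≤ a4 < a3, which forces a3 < a3 — impossible.

Unsatisfiable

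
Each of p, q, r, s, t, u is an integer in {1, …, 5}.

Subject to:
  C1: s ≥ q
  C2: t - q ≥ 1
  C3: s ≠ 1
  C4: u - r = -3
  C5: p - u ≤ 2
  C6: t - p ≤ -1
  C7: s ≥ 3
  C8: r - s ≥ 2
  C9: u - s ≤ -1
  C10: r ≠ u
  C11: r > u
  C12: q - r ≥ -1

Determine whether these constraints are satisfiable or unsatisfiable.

Constraints 2, 5, 6, 8, 9, and 12 give r − s ≥ 2, s − u ≥ 1, u − p ≥ -2, p − t ≥ 1, t − q ≥ 1, q − r ≥ -1.
Adding all 6 inequalities: the left sides telescope to 0, and the right sides sum to 2 + 1 + (-2) + 1 + 1 + (-1) = 2. So 0 ≥ 2, which is false.

Unsatisfiable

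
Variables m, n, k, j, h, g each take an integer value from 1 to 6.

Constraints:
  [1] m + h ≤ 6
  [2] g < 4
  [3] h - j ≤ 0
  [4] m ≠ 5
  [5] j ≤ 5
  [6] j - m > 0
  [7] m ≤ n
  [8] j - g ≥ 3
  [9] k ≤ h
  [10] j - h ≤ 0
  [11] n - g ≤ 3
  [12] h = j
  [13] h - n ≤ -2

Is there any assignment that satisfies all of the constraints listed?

Unsatisfiable

Constraints 8, 10, 11, and 13 give n − h ≥ 2, h − j ≥ 0, j − g ≥ 3, g − n ≥ -3.
Adding all 4 inequalities: the left sides telescope to 0, and the right sides sum to 2 + 0 + 3 + (-3) = 2. So 0 ≥ 2, which is false.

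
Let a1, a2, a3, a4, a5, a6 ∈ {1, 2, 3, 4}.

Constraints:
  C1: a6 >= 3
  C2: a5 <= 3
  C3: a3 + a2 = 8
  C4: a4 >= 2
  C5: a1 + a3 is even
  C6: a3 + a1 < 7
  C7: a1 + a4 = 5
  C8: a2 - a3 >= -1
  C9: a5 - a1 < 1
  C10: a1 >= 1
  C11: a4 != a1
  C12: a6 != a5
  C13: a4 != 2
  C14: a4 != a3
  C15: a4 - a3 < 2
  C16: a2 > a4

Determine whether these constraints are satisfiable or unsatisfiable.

Satisfiable

Setting (a1, a2, a3, a4, a5, a6) = (2, 4, 4, 3, 1, 3) satisfies everything: constraint 3: a3 + a2 = 8; constraint 6: a3 + a1 = 6, and the others follow.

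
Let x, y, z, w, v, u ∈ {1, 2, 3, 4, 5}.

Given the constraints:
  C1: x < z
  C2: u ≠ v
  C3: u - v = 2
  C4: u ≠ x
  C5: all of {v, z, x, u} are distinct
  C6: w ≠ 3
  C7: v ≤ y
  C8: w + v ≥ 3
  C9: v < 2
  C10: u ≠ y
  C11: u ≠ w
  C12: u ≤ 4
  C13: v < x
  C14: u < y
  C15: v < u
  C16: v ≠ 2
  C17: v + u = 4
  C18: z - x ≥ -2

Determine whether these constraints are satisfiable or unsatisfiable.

Satisfiable

The assignment x = 4, y = 4, z = 5, w = 4, v = 1, u = 3 works:
  constraint 3 holds since u - v = 2.
  constraint 8 holds since w + v = 5.
The rest check out directly.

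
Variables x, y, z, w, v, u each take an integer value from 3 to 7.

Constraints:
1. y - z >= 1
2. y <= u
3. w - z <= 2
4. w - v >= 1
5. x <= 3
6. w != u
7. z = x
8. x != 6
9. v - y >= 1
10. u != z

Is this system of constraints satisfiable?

Unsatisfiable

Constraints 1, 3, 4, and 9 give v − y ≥ 1, y − z ≥ 1, z − w ≥ -2, w − v ≥ 1.
Adding all 4 inequalities: the left sides telescope to 0, and the right sides sum to 1 + 1 + (-2) + 1 = 1. So 0 ≥ 1, which is false.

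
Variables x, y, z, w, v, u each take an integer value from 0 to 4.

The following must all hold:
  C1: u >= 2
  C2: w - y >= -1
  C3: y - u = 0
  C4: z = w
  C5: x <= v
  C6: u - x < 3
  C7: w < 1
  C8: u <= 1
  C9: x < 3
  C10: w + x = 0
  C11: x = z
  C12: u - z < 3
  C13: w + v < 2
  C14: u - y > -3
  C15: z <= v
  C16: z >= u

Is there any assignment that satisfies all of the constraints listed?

Unsatisfiable

From constraint 1: u ≥ 2. From constraint 8: u ≤ 1. But 1 < 2, so no value of u works.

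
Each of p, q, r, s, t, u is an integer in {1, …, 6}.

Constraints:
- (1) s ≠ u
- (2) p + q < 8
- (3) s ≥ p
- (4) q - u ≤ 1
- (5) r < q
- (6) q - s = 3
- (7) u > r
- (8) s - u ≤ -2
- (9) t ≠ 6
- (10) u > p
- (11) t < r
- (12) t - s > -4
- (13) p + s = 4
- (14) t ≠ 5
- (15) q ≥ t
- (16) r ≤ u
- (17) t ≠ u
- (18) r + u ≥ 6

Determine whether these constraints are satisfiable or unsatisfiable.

Take p = 2, q = 5, r = 2, s = 2, t = 1, u = 5. Then constraint 2: p + q = 7; constraint 4: q - u = 0; constraint 6: q - s = 3, and every other listed constraint is also met.

Satisfiable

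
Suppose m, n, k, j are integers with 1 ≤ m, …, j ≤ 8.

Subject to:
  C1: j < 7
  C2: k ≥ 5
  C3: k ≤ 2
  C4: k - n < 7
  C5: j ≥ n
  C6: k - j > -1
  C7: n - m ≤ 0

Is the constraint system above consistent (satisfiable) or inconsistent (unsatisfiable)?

Unsatisfiable

From constraint 2: k ≥ 5. From constraint 3: k ≤ 2. But 2 < 5, so no value of k works.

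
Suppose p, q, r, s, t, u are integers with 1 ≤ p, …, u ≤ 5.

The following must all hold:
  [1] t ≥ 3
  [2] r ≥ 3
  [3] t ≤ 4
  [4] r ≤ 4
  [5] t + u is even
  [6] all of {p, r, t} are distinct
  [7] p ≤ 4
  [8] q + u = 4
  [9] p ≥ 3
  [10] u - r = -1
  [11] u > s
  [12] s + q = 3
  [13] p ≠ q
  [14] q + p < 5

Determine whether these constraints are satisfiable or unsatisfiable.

Unsatisfiable

Constraints 1, 2, 3, 4, 7, and 9 confine each of p, r, t to the 2 values {3, 4}.
Constraint 6 requires all 3 of them to be distinct, but only 2 values are available — impossible by the pigeonhole principle.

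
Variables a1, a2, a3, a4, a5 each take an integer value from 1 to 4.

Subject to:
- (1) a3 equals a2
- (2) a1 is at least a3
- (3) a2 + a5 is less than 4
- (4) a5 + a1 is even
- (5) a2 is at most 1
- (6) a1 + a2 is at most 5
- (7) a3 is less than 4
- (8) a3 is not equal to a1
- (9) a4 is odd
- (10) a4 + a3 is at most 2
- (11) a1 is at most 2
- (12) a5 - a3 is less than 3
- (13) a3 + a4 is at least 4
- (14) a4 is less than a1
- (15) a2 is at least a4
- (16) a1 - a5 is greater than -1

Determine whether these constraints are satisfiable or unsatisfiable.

From constraints 2 and 11: a3 ≤ a1 ≤ 2. From constraints 5 and 15: a4 ≤ a2 ≤ 1. Hence a3 + a4 ≤ 3. But constraint 13 requires a3 + a4 ≥ 4, and 4 > 3. Contradiction.

Unsatisfiable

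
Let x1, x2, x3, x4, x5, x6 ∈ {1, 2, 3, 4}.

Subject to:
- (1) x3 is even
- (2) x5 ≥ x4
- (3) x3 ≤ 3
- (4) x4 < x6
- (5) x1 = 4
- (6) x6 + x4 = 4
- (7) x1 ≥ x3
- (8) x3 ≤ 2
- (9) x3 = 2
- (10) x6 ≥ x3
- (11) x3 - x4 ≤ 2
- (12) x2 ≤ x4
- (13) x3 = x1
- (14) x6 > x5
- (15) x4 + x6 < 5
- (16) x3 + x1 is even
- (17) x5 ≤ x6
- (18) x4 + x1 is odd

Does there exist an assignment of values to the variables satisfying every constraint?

Unsatisfiable

Constraint 9 fixes x3 = 2 and constraint 5 fixes x1 = 4, but constraint 13 requires x3 = x1. Since 2 ≠ 4, contradiction.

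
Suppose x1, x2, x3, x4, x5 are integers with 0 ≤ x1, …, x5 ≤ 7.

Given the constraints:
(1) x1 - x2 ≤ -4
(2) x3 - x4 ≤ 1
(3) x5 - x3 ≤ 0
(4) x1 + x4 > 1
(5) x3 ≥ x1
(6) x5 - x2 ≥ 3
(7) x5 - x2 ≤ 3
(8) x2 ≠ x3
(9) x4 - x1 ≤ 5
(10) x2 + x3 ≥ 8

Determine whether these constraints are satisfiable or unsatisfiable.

Unsatisfiable

Constraints 1, 2, 3, 6, and 9 give x3 − x5 ≥ 0, x5 − x2 ≥ 3, x2 − x1 ≥ 4, x1 − x4 ≥ -5, x4 − x3 ≥ -1.
Adding all 5 inequalities: the left sides telescope to 0, and the right sides sum to 0 + 3 + 4 + (-5) + (-1) = 1. So 0 ≥ 1, which is false.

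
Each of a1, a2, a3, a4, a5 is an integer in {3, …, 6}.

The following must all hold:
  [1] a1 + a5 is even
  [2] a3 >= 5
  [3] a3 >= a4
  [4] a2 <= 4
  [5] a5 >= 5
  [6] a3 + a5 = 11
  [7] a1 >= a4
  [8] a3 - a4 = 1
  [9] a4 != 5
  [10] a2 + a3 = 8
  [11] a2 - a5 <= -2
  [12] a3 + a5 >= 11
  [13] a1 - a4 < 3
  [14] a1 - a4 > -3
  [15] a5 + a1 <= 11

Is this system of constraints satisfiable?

One satisfying assignment is a1 = 4, a2 = 3, a3 = 5, a4 = 4, a5 = 6.
For the less obvious constraints — constraint 6: a3 + a5 = 11; constraint 8: a3 - a4 = 1 — and the others hold by inspection.

Satisfiable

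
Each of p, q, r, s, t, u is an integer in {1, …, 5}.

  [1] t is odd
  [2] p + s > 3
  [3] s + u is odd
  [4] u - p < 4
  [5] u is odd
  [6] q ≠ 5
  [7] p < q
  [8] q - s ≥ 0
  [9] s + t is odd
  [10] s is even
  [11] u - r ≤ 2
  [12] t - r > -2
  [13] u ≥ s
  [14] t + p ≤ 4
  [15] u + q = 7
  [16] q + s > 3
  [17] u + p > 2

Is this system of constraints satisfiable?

One satisfying assignment is p = 2, q = 4, r = 1, s = 2, t = 1, u = 3.
For the less obvious constraints — constraint 2: p + s = 4; constraint 4: u - p = 1 — and the others hold by inspection.

Satisfiable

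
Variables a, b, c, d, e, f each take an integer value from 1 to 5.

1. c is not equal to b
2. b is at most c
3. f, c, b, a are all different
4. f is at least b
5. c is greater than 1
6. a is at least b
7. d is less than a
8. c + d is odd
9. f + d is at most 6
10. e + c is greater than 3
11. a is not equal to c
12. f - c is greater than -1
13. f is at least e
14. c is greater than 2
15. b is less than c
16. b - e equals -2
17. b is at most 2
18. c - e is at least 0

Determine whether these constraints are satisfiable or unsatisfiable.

Take a = 5, b = 1, c = 3, d = 2, e = 3, f = 4. Then constraint 9: f + d = 6; constraint 10: e + c = 6; constraint 12: f - c = 1, and every other listed constraint is also met.

Satisfiable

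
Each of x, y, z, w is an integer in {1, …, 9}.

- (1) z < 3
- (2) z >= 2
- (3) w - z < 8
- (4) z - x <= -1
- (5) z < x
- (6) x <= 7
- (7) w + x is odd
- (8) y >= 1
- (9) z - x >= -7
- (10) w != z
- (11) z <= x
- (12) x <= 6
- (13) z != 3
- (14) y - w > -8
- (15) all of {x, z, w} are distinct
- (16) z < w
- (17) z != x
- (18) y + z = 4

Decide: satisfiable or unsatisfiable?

Try x = 6, y = 2, z = 2, w = 9.
Check constraint 3: w - z = 7; constraint 4: z - x = -4. The remaining constraints are straightforward to verify.

Satisfiable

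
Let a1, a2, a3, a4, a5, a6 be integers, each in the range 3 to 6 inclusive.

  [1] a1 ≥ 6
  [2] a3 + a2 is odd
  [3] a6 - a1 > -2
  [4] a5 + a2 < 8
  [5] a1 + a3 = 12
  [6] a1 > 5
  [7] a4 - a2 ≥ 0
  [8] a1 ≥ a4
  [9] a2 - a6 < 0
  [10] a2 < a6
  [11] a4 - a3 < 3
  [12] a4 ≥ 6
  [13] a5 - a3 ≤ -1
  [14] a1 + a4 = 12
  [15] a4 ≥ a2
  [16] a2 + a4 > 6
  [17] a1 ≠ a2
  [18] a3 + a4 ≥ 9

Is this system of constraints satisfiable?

Satisfiable

Take a1 = 6, a2 = 3, a3 = 6, a4 = 6, a5 = 3, a6 = 6. Then constraint 3: a6 - a1 = 0; constraint 4: a5 + a2 = 6; constraint 5: a1 + a3 = 12, and every other listed constraint is also met.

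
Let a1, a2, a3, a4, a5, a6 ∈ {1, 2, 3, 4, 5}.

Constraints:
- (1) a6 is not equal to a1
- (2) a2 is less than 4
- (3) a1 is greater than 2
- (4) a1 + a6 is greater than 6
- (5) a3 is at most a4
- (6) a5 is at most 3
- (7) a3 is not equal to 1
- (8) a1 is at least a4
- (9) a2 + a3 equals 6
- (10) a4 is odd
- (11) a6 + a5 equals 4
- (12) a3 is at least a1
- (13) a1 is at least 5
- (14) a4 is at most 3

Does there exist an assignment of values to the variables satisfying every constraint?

Unsatisfiable

From constraints 12 and 13: a3 ≥ a1 and a1 ≥ 5, so a3 ≥ 5. From constraints 5 and 14: a3 ≤ a4 and a4 ≤ 3, so a3 ≤ 3. But 3 < 5, so no value of a3 works.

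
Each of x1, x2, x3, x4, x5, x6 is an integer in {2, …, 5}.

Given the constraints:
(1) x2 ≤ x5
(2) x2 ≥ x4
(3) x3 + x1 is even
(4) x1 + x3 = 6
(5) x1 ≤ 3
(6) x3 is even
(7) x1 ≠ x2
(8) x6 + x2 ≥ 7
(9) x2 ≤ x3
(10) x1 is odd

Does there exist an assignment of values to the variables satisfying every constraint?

Constraint 6 makes x3 even and constraint 10 makes x1 odd, so x3 + x1 must be odd. Constraint 3 says x3 + x1 is even — contradiction.

Unsatisfiable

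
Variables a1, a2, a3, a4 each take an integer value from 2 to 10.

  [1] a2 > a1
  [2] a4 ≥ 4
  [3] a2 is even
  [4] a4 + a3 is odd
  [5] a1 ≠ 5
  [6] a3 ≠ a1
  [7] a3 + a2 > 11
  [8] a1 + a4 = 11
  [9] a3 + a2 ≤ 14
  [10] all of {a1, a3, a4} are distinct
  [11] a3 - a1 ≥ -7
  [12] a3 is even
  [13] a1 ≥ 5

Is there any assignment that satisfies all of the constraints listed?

Setting (a1, a2, a3, a4) = (6, 10, 2, 5) satisfies everything: constraint 7: a3 + a2 = 12; constraint 8: a1 + a4 = 11; constraint 9: a3 + a2 = 12, and the others follow.

Satisfiable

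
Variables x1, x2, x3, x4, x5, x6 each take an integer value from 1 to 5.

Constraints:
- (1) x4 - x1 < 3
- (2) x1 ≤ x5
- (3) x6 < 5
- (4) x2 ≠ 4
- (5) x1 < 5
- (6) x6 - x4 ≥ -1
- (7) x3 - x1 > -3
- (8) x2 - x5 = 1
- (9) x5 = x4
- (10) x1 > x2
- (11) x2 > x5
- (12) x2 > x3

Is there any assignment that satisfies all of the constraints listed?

Unsatisfiable

Constraints 2, 10, and 11 give x1 ≤ x5, x5 < x2, x2 < x1. Chaining: x1 ≤ x5 < x2 < x1, which forces x1 < x1 — impossible.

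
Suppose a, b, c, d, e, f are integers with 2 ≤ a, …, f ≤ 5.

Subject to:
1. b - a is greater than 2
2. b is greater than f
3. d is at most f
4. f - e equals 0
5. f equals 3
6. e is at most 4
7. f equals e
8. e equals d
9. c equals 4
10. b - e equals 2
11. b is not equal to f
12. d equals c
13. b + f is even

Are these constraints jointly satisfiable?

Constraint 5 fixes f = 3 and constraint 9 fixes c = 4. Constraints 7, 8, and 12 give f = e = d = c, so f = c. But 3 ≠ 4 — contradiction.

Unsatisfiable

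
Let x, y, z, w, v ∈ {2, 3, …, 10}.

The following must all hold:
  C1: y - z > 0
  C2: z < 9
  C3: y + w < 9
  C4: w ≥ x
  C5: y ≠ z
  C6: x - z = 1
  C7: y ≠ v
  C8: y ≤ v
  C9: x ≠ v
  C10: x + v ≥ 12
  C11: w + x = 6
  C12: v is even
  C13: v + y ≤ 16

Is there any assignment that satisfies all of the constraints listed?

Satisfiable

The assignment x = 3, y = 4, z = 2, w = 3, v = 10 works:
  constraint 1 holds since y - z = 2.
  constraint 3 holds since y + w = 7.
  constraint 6 holds since x - z = 1.
The rest check out directly.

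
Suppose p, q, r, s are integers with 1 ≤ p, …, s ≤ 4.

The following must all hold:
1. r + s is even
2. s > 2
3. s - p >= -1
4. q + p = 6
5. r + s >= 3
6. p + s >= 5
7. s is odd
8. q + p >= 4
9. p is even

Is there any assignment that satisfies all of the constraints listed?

Satisfiable

The assignment p = 4, q = 2, r = 3, s = 3 works:
  constraint 3 holds since s - p = -1.
  constraint 4 holds since q + p = 6.
The rest check out directly.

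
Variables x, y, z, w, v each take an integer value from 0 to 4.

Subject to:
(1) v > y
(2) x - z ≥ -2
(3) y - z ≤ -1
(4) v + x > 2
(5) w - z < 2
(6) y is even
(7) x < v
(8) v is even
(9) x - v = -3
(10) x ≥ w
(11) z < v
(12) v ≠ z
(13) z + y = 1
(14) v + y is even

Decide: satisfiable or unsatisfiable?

Try x = 1, y = 0, z = 1, w = 1, v = 4.
Check constraint 2: x - z = 0; constraint 3: y - z = -1; constraint 4: v + x = 5. The remaining constraints are straightforward to verify.

Satisfiable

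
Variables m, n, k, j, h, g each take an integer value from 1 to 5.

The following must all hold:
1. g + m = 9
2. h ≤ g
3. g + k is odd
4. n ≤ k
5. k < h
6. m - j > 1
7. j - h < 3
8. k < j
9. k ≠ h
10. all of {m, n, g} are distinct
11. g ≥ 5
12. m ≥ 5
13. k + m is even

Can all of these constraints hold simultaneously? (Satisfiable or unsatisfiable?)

Unsatisfiable

From constraint 11: g ≥ 5. From constraint 12: m ≥ 5. Hence g + m ≥ 10. But constraint 1 requires g + m = 9, and 9 < 10. Contradiction.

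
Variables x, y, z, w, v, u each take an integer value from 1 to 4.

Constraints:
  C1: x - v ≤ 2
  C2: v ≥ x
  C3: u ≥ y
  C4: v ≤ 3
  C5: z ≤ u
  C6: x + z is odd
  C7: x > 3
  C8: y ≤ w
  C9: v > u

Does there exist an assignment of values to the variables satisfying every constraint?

Unsatisfiable

From constraint 7: x ≥ 4. From constraints 2 and 4: x ≤ v and v ≤ 3, so x ≤ 3. But 3 < 4, so no value of x works.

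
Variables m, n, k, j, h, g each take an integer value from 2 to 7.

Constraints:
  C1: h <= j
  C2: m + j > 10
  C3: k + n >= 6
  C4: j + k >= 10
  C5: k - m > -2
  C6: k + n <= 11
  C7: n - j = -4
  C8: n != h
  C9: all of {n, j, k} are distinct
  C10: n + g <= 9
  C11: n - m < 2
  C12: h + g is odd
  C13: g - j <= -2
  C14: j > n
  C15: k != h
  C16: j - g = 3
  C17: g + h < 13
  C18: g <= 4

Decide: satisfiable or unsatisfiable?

Satisfiable

Take m = 4, n = 3, k = 5, j = 7, h = 7, g = 4. Then constraint 2: m + j = 11; constraint 3: k + n = 8; constraint 4: j + k = 12, and every other listed constraint is also met.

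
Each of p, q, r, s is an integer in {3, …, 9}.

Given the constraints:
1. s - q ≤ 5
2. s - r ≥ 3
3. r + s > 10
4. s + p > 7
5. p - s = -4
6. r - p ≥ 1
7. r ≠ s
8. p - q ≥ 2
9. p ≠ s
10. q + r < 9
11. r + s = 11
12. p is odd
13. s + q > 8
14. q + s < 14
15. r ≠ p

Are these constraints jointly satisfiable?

Constraints 1, 2, 6, and 8 give p − q ≥ 2, q − s ≥ -5, s − r ≥ 3, r − p ≥ 1.
Adding all 4 inequalities: the left sides telescope to 0, and the right sides sum to 2 + (-5) + 3 + 1 = 1. So 0 ≥ 1, which is false.

Unsatisfiable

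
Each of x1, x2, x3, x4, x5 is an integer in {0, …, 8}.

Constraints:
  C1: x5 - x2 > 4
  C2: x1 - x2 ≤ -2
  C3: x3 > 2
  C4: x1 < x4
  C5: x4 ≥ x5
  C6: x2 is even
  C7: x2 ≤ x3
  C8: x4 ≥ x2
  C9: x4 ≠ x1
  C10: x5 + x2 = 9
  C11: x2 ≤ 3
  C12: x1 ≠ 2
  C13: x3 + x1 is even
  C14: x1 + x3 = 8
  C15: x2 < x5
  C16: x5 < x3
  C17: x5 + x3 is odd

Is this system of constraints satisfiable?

Take x1 = 0, x2 = 2, x3 = 8, x4 = 7, x5 = 7. Then constraint 1: x5 - x2 = 5; constraint 2: x1 - x2 = -2, and every other listed constraint is also met.

Satisfiable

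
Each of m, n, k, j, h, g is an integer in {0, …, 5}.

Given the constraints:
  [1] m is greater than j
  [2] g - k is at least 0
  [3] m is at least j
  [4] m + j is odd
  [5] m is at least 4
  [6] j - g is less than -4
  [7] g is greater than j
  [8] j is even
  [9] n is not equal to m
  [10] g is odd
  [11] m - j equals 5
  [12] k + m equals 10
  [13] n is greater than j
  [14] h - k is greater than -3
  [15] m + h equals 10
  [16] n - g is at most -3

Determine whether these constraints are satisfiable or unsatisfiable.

Setting (m, n, k, j, h, g) = (5, 1, 5, 0, 5, 5) satisfies everything: constraint 2: g - k = 0; constraint 6: j - g = -5, and the others follow.

Satisfiable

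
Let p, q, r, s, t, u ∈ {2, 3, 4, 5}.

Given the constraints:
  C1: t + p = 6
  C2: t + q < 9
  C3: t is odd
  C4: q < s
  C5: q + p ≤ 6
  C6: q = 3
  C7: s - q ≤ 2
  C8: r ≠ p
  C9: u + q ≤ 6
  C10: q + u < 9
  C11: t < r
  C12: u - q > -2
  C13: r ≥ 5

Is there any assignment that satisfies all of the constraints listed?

Take p = 3, q = 3, r = 5, s = 4, t = 3, u = 3. Then constraint 1: t + p = 6; constraint 2: t + q = 6, and every other listed constraint is also met.

Satisfiable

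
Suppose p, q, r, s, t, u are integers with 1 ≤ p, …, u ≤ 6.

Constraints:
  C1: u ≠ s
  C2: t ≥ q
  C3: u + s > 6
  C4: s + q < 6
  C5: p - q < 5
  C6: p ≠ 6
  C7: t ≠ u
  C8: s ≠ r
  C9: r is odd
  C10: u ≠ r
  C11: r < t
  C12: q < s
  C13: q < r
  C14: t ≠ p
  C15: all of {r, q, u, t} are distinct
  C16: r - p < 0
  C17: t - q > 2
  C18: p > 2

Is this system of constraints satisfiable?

Take p = 5, q = 1, r = 3, s = 2, t = 6, u = 5. Then constraint 3: u + s = 7; constraint 4: s + q = 3, and every other listed constraint is also met.

Satisfiable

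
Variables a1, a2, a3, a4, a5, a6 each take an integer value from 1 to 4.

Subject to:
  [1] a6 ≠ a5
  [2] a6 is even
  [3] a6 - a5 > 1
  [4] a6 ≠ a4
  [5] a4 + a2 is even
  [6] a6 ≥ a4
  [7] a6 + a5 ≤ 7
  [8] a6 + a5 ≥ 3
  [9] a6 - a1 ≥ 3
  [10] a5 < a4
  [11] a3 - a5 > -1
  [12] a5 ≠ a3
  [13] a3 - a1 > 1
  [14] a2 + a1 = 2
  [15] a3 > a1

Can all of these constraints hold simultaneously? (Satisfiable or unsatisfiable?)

Satisfiable

Take a1 = 1, a2 = 1, a3 = 3, a4 = 3, a5 = 1, a6 = 4. Then constraint 3: a6 - a5 = 3; constraint 7: a6 + a5 = 5, and every other listed constraint is also met.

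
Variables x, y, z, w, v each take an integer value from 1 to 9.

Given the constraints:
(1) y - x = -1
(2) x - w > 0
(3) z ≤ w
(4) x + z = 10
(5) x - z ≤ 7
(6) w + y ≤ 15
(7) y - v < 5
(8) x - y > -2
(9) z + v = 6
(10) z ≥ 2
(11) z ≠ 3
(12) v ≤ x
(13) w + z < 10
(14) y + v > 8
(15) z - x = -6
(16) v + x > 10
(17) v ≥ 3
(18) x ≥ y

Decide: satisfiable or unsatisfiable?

Satisfiable

Setting (x, y, z, w, v) = (8, 7, 2, 7, 4) satisfies everything: constraint 1: y - x = -1; constraint 2: x - w = 1; constraint 4: x + z = 10, and the others follow.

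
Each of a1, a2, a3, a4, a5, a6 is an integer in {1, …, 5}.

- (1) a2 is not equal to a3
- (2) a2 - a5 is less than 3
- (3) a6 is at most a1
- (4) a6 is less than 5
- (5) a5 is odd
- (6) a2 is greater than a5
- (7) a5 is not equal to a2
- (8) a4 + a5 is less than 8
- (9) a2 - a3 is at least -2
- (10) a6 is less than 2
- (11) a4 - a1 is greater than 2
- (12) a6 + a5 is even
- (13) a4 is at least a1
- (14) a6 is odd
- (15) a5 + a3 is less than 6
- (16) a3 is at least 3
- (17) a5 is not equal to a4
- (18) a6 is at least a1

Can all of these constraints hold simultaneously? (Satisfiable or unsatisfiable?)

One satisfying assignment is a1 = 1, a2 = 2, a3 = 4, a4 = 5, a5 = 1, a6 = 1.
For the less obvious constraints — constraint 2: a2 - a5 = 1; constraint 8: a4 + a5 = 6; constraint 9: a2 - a3 = -2 — and the others hold by inspection.

Satisfiable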